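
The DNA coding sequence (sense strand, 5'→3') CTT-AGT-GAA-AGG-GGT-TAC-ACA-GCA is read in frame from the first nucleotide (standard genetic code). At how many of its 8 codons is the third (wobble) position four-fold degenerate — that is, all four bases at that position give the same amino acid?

4

Codon 1 CTT (Leu): third position 4-fold.
Codon 2 AGT (Ser): third position 2-fold.
Codon 3 GAA (Glu): third position 2-fold.
Codon 4 AGG (Arg): third position 2-fold.
Codon 5 GGT (Gly): third position 4-fold.
Codon 6 TAC (Tyr): third position 2-fold.
Codon 7 ACA (Thr): third position 4-fold.
Codon 8 GCA (Ala): third position 4-fold.
Four-fold degenerate third positions: 4.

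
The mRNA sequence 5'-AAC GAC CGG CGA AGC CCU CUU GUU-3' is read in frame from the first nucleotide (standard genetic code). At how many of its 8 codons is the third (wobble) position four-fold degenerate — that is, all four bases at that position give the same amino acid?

Codon 1 AAC (Asn): third position 2-fold.
Codon 2 GAC (Asp): third position 2-fold.
Codon 3 CGG (Arg): third position 4-fold.
Codon 4 CGA (Arg): third position 4-fold.
Codon 5 AGC (Ser): third position 2-fold.
Codon 6 CCU (Pro): third position 4-fold.
Codon 7 CUU (Leu): third position 4-fold.
Codon 8 GUU (Val): third position 4-fold.
Four-fold degenerate third positions: 5.

5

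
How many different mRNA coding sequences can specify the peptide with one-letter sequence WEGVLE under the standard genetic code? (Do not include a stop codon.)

Trp: 1 codon.
Glu: 2 codons.
Gly: 4 codons.
Val: 4 codons.
Leu: 6 codons.
Glu: 2 codons.
1 × 2 × 4 × 4 × 6 × 2 = 384.

384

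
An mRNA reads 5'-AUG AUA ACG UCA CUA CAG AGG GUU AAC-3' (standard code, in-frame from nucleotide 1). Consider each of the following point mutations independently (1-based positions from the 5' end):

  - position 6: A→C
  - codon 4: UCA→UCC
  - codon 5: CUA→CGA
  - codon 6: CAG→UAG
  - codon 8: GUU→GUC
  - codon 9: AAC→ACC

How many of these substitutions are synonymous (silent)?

3

Codon 2: AUA (Ile) → AUC (Ile) — synonymous.
Codon 4: UCA (Ser) → UCC (Ser) — synonymous.
Codon 5: CUA (Leu) → CGA (Arg) — missense.
Codon 6: CAG (Gln) → UAG (Stop) — nonsense.
Codon 8: GUU (Val) → GUC (Val) — synonymous.
Codon 9: AAC (Asn) → ACC (Thr) — missense.
Synonymous: 3 of 6.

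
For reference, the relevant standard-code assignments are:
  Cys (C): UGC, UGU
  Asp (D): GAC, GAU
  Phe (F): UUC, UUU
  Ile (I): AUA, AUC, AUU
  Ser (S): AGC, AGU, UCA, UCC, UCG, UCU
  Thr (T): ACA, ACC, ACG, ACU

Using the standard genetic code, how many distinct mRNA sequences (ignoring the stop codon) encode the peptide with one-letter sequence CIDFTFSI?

Cys: 2 codons.
Ile: 3 codons.
Asp: 2 codons.
Phe: 2 codons.
Thr: 4 codons.
Phe: 2 codons.
Ser: 6 codons.
Ile: 3 codons.
2 × 3 × 2 × 2 × 4 × 2 × 6 × 3 = 3456.

3456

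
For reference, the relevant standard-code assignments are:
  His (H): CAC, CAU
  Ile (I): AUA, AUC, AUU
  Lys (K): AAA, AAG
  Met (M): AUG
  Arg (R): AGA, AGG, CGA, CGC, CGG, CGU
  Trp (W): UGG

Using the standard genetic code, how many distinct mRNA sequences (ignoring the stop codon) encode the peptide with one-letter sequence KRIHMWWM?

Lys: 2 codons.
Arg: 6 codons.
Ile: 3 codons.
His: 2 codons.
Met: 1 codon.
Trp: 1 codon.
Trp: 1 codon.
Met: 1 codon.
2 × 6 × 3 × 2 × 1 × 1 × 1 × 1 = 72.

72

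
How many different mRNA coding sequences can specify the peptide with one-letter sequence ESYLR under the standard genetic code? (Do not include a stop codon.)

Glu: 2 codons.
Ser: 6 codons.
Tyr: 2 codons.
Leu: 6 codons.
Arg: 6 codons.
2 × 6 × 2 × 6 × 6 = 864.

864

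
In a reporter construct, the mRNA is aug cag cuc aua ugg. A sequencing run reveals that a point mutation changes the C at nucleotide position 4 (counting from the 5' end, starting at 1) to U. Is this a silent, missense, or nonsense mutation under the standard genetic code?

Position 4 falls in codon 2: CAG → Gln.
After the substitution the codon is UAG → Stop.
The new codon is a stop codon, so this is a nonsense mutation.

nonsense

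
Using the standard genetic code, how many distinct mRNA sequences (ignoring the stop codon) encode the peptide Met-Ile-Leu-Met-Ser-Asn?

216

Met: 1 codon.
Ile: 3 codons.
Leu: 6 codons.
Met: 1 codon.
Ser: 6 codons.
Asn: 2 codons.
1 × 3 × 6 × 1 × 6 × 2 = 216.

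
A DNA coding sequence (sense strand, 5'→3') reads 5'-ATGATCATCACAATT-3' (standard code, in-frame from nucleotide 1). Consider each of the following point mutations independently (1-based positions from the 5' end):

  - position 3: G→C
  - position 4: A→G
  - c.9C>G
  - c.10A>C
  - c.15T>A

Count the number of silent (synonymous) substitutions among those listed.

Codon 1: ATG (Met) → ATC (Ile) — missense.
Codon 2: ATC (Ile) → GTC (Val) — missense.
Codon 3: ATC (Ile) → ATG (Met) — missense.
Codon 4: ACA (Thr) → CCA (Pro) — missense.
Codon 5: ATT (Ile) → ATA (Ile) — synonymous.
Synonymous: 1 of 5.

1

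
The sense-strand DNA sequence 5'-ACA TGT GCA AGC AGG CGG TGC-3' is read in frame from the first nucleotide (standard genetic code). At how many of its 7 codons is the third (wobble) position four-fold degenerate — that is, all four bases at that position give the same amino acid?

3

Codon 1 ACA (Thr): third position 4-fold.
Codon 2 TGT (Cys): third position 2-fold.
Codon 3 GCA (Ala): third position 4-fold.
Codon 4 AGC (Ser): third position 2-fold.
Codon 5 AGG (Arg): third position 2-fold.
Codon 6 CGG (Arg): third position 4-fold.
Codon 7 TGC (Cys): third position 2-fold.
Four-fold degenerate third positions: 3.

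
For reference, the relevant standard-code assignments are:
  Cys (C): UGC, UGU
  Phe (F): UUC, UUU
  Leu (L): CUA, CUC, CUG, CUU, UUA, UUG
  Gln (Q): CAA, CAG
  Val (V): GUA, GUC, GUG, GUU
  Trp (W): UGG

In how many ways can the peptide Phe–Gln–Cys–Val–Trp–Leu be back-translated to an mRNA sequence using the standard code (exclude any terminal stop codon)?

Phe: 2 codons.
Gln: 2 codons.
Cys: 2 codons.
Val: 4 codons.
Trp: 1 codon.
Leu: 6 codons.
2 × 2 × 2 × 4 × 1 × 6 = 192.

192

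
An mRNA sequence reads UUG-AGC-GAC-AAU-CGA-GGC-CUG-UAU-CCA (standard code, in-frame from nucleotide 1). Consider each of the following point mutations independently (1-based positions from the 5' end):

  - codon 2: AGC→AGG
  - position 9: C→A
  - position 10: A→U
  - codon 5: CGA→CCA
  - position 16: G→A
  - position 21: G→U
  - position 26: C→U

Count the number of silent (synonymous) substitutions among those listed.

1

Codon 2: AGC (Ser) → AGG (Arg) — missense.
Codon 3: GAC (Asp) → GAA (Glu) — missense.
Codon 4: AAU (Asn) → UAU (Tyr) — missense.
Codon 5: CGA (Arg) → CCA (Pro) — missense.
Codon 6: GGC (Gly) → AGC (Ser) — missense.
Codon 7: CUG (Leu) → CUU (Leu) — synonymous.
Codon 9: CCA (Pro) → CUA (Leu) — missense.
Synonymous: 1 of 7.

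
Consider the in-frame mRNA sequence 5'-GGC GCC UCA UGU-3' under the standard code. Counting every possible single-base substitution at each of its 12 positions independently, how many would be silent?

Codon 1 (GGC, Gly): 3 synonymous substitutions.
Codon 2 (GCC, Ala): 3 synonymous substitutions.
Codon 3 (UCA, Ser): 3 synonymous substitutions.
Codon 4 (UGU, Cys): 1 synonymous substitution.
Total: 3 + 3 + 3 + 1 = 10.

10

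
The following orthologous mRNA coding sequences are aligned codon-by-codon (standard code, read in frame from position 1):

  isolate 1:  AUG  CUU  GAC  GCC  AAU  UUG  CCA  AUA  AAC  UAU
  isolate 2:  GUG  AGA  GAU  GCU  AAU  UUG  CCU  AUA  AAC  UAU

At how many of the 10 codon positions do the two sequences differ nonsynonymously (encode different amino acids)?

2

Codon 1: AUG Met / GUG Val — nonsynonymous.
Codon 2: CUU Leu / AGA Arg — nonsynonymous.
Codon 3: GAC Asp / GAU Asp — synonymous.
Codon 4: GCC Ala / GCU Ala — synonymous.
Codon 5: AAU Asn / AAU Asn — identical.
Codon 6: UUG Leu / UUG Leu — identical.
Codon 7: CCA Pro / CCU Pro — synonymous.
Codon 8: AUA Ile / AUA Ile — identical.
Codon 9: AAC Asn / AAC Asn — identical.
Codon 10: UAU Tyr / UAU Tyr — identical.
Nonsynonymous differences: 2.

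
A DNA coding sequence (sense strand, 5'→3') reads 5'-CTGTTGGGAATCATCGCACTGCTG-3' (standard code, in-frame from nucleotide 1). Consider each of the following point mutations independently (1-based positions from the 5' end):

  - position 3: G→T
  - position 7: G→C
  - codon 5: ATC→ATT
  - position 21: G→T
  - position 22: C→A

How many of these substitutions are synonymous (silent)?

Codon 1: CTG (Leu) → CTT (Leu) — synonymous.
Codon 3: GGA (Gly) → CGA (Arg) — missense.
Codon 5: ATC (Ile) → ATT (Ile) — synonymous.
Codon 7: CTG (Leu) → CTT (Leu) — synonymous.
Codon 8: CTG (Leu) → ATG (Met) — missense.
Synonymous: 3 of 5.

3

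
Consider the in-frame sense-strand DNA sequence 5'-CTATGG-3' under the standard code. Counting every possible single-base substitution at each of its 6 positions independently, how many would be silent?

4

Codon 1 (CTA, Leu): 4 synonymous substitutions.
Codon 2 (TGG, Trp): 0 synonymous substitutions.
Total: 4 + 0 = 4.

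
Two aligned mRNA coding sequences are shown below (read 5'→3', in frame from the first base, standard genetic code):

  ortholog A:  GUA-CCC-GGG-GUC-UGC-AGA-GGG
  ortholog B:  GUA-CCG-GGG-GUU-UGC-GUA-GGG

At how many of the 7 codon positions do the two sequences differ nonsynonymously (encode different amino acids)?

Codon 1: GUA Val / GUA Val — identical.
Codon 2: CCC Pro / CCG Pro — synonymous.
Codon 3: GGG Gly / GGG Gly — identical.
Codon 4: GUC Val / GUU Val — synonymous.
Codon 5: UGC Cys / UGC Cys — identical.
Codon 6: AGA Arg / GUA Val — nonsynonymous.
Codon 7: GGG Gly / GGG Gly — identical.
Nonsynonymous differences: 1.

1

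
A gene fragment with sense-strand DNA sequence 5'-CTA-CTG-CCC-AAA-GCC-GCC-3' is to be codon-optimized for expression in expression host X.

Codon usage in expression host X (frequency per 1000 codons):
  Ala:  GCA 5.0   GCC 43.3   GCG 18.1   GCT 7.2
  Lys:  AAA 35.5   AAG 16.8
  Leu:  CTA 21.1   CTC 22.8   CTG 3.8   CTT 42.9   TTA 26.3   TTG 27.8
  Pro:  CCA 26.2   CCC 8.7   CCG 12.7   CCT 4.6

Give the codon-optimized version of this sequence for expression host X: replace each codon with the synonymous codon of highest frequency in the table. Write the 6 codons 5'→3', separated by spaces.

CTT CTT CCA AAA GCC GCC

Codon 1 (Leu): best is CTT at 42.9.
Codon 2 (Leu): best is CTT at 42.9.
Codon 3 (Pro): best is CCA at 26.2.
Codon 4 (Lys): best is AAA at 35.5.
Codon 5 (Ala): best is GCC at 43.3.
Codon 6 (Ala): best is GCC at 43.3.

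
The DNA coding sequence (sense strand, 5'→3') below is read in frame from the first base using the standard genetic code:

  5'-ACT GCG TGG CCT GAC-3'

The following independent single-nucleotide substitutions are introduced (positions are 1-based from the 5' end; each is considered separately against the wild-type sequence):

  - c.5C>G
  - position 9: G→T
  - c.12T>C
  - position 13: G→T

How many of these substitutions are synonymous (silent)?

1

Codon 2: GCG (Ala) → GGG (Gly) — missense.
Codon 3: TGG (Trp) → TGT (Cys) — missense.
Codon 4: CCT (Pro) → CCC (Pro) — synonymous.
Codon 5: GAC (Asp) → TAC (Tyr) — missense.
Synonymous: 1 of 4.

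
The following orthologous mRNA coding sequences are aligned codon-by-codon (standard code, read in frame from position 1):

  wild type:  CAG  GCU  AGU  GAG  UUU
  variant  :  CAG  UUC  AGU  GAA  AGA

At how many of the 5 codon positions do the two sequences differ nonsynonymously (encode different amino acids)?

Codon 1: CAG Gln / CAG Gln — identical.
Codon 2: GCU Ala / UUC Phe — nonsynonymous.
Codon 3: AGU Ser / AGU Ser — identical.
Codon 4: GAG Glu / GAA Glu — synonymous.
Codon 5: UUU Phe / AGA Arg — nonsynonymous.
Nonsynonymous differences: 2.

2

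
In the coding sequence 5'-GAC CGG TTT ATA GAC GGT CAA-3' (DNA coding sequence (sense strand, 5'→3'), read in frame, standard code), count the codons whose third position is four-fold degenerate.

Codon 1 GAC (Asp): third position 2-fold.
Codon 2 CGG (Arg): third position 4-fold.
Codon 3 TTT (Phe): third position 2-fold.
Codon 4 ATA (Ile): third position 3-fold.
Codon 5 GAC (Asp): third position 2-fold.
Codon 6 GGT (Gly): third position 4-fold.
Codon 7 CAA (Gln): third position 2-fold.
Four-fold degenerate third positions: 2.

2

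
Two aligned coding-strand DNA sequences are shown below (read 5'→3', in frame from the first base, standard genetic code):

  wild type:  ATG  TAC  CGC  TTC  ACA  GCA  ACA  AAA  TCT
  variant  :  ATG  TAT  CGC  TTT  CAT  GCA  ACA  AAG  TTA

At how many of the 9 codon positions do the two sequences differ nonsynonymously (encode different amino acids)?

2

Codon 1: ATG Met / ATG Met — identical.
Codon 2: TAC Tyr / TAT Tyr — synonymous.
Codon 3: CGC Arg / CGC Arg — identical.
Codon 4: TTC Phe / TTT Phe — synonymous.
Codon 5: ACA Thr / CAT His — nonsynonymous.
Codon 6: GCA Ala / GCA Ala — identical.
Codon 7: ACA Thr / ACA Thr — identical.
Codon 8: AAA Lys / AAG Lys — synonymous.
Codon 9: TCT Ser / TTA Leu — nonsynonymous.
Nonsynonymous differences: 2.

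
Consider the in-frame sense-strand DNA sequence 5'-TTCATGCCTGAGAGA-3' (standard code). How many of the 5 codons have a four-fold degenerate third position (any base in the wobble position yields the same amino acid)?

1

Codon 1 TTC (Phe): third position 2-fold.
Codon 2 ATG (Met): third position 1-fold.
Codon 3 CCT (Pro): third position 4-fold.
Codon 4 GAG (Glu): third position 2-fold.
Codon 5 AGA (Arg): third position 2-fold.
Four-fold degenerate third positions: 1.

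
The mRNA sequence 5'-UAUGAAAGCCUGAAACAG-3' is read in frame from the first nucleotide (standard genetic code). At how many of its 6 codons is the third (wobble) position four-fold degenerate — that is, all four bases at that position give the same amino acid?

1

Codon 1 UAU (Tyr): third position 2-fold.
Codon 2 GAA (Glu): third position 2-fold.
Codon 3 AGC (Ser): third position 2-fold.
Codon 4 CUG (Leu): third position 4-fold.
Codon 5 AAA (Lys): third position 2-fold.
Codon 6 CAG (Gln): third position 2-fold.
Four-fold degenerate third positions: 1.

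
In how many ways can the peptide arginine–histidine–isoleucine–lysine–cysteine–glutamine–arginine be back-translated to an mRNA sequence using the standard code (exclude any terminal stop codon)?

Arg: 6 codons.
His: 2 codons.
Ile: 3 codons.
Lys: 2 codons.
Cys: 2 codons.
Gln: 2 codons.
Arg: 6 codons.
6 × 2 × 3 × 2 × 2 × 2 × 6 = 1728.

1728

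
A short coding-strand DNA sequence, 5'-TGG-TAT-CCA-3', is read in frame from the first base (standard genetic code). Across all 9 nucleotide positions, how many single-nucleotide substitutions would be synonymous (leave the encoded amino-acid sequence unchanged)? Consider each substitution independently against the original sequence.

4

Codon 1 (TGG, Trp): 0 synonymous substitutions.
Codon 2 (TAT, Tyr): 1 synonymous substitution.
Codon 3 (CCA, Pro): 3 synonymous substitutions.
Total: 0 + 1 + 3 = 4.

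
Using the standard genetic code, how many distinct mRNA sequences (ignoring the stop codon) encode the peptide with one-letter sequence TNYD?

Thr: 4 codons.
Asn: 2 codons.
Tyr: 2 codons.
Asp: 2 codons.
4 × 2 × 2 × 2 = 32.

32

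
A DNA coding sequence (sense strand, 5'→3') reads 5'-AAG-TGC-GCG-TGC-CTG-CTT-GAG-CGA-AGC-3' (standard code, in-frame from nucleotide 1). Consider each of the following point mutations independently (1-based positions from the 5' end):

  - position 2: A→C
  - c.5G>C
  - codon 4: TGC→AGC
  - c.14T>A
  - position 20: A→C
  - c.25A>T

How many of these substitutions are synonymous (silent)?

Codon 1: AAG (Lys) → ACG (Thr) — missense.
Codon 2: TGC (Cys) → TCC (Ser) — missense.
Codon 4: TGC (Cys) → AGC (Ser) — missense.
Codon 5: CTG (Leu) → CAG (Gln) — missense.
Codon 7: GAG (Glu) → GCG (Ala) — missense.
Codon 9: AGC (Ser) → TGC (Cys) — missense.
Synonymous: 0 of 6.

0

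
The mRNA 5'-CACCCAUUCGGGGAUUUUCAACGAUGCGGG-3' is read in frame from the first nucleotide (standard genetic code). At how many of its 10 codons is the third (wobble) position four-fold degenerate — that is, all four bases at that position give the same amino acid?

4

Codon 1 CAC (His): third position 2-fold.
Codon 2 CCA (Pro): third position 4-fold.
Codon 3 UUC (Phe): third position 2-fold.
Codon 4 GGG (Gly): third position 4-fold.
Codon 5 GAU (Asp): third position 2-fold.
Codon 6 UUU (Phe): third position 2-fold.
Codon 7 CAA (Gln): third position 2-fold.
Codon 8 CGA (Arg): third position 4-fold.
Codon 9 UGC (Cys): third position 2-fold.
Codon 10 GGG (Gly): third position 4-fold.
Four-fold degenerate third positions: 4.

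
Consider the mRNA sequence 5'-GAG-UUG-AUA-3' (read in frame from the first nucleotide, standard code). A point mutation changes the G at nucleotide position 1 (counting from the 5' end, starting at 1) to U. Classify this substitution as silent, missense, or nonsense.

Position 1 falls in codon 1: GAG → Glu.
After the substitution the codon is UAG → Stop.
The new codon is a stop codon, so this is a nonsense mutation.

nonsense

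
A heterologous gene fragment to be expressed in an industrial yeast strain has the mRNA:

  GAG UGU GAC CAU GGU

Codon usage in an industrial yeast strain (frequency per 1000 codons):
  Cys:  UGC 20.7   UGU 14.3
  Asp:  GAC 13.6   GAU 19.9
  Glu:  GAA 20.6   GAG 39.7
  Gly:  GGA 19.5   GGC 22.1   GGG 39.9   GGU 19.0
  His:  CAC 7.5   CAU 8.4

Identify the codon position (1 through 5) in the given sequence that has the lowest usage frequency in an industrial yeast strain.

Codon 1 GAG (Glu): 39.7 per 1000.
Codon 2 UGU (Cys): 14.3 per 1000.
Codon 3 GAC (Asp): 13.6 per 1000.
Codon 4 CAU (His): 8.4 per 1000.
Codon 5 GGU (Gly): 19.0 per 1000.
Lowest frequency is 8.4 at codon 4.

4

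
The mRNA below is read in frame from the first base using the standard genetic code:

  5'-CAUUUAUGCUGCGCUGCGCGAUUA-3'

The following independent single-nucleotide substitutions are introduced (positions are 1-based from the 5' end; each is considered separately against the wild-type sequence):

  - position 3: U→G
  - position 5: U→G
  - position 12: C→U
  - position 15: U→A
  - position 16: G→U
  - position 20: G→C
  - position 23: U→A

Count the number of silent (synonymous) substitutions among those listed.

2

Codon 1: CAU (His) → CAG (Gln) — missense.
Codon 2: UUA (Leu) → UGA (Stop) — nonsense.
Codon 4: UGC (Cys) → UGU (Cys) — synonymous.
Codon 5: GCU (Ala) → GCA (Ala) — synonymous.
Codon 6: GCG (Ala) → UCG (Ser) — missense.
Codon 7: CGA (Arg) → CCA (Pro) — missense.
Codon 8: UUA (Leu) → UAA (Stop) — nonsense.
Synonymous: 2 of 7.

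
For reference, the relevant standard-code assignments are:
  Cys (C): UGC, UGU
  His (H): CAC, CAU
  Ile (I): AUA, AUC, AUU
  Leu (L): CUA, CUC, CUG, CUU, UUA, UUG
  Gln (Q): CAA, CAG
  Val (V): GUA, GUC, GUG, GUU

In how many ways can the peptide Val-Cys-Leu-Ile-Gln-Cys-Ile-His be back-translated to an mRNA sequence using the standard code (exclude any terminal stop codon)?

Val: 4 codons.
Cys: 2 codons.
Leu: 6 codons.
Ile: 3 codons.
Gln: 2 codons.
Cys: 2 codons.
Ile: 3 codons.
His: 2 codons.
4 × 2 × 6 × 3 × 2 × 2 × 3 × 2 = 3456.

3456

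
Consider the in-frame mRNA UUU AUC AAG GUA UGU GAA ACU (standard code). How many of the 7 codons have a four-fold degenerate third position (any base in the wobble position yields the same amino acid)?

Codon 1 UUU (Phe): third position 2-fold.
Codon 2 AUC (Ile): third position 3-fold.
Codon 3 AAG (Lys): third position 2-fold.
Codon 4 GUA (Val): third position 4-fold.
Codon 5 UGU (Cys): third position 2-fold.
Codon 6 GAA (Glu): third position 2-fold.
Codon 7 ACU (Thr): third position 4-fold.
Four-fold degenerate third positions: 2.

2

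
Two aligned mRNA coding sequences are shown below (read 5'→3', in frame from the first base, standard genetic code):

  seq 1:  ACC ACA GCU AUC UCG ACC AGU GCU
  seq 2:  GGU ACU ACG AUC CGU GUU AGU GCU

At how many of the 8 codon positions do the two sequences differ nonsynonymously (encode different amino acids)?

Codon 1: ACC Thr / GGU Gly — nonsynonymous.
Codon 2: ACA Thr / ACU Thr — synonymous.
Codon 3: GCU Ala / ACG Thr — nonsynonymous.
Codon 4: AUC Ile / AUC Ile — identical.
Codon 5: UCG Ser / CGU Arg — nonsynonymous.
Codon 6: ACC Thr / GUU Val — nonsynonymous.
Codon 7: AGU Ser / AGU Ser — identical.
Codon 8: GCU Ala / GCU Ala — identical.
Nonsynonymous differences: 4.

4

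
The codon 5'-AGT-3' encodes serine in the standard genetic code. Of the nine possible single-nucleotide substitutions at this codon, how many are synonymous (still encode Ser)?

Position 1: none → 0 synonymous.
Position 2: none → 0 synonymous.
Position 3: AGC → 1 synonymous.
Total: 0 + 0 + 1 = 1.

1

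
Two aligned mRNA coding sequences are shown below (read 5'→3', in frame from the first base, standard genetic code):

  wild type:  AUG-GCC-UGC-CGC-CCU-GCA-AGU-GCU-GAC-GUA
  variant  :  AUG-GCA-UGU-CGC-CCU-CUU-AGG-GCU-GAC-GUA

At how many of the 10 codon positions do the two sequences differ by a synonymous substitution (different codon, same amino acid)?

Codon 1: AUG Met / AUG Met — identical.
Codon 2: GCC Ala / GCA Ala — synonymous.
Codon 3: UGC Cys / UGU Cys — synonymous.
Codon 4: CGC Arg / CGC Arg — identical.
Codon 5: CCU Pro / CCU Pro — identical.
Codon 6: GCA Ala / CUU Leu — nonsynonymous.
Codon 7: AGU Ser / AGG Arg — nonsynonymous.
Codon 8: GCU Ala / GCU Ala — identical.
Codon 9: GAC Asp / GAC Asp — identical.
Codon 10: GUA Val / GUA Val — identical.
Synonymous differences: 2.

2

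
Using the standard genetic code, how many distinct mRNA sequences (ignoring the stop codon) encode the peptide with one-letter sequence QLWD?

Gln: 2 codons.
Leu: 6 codons.
Trp: 1 codon.
Asp: 2 codons.
2 × 6 × 1 × 2 = 24.

24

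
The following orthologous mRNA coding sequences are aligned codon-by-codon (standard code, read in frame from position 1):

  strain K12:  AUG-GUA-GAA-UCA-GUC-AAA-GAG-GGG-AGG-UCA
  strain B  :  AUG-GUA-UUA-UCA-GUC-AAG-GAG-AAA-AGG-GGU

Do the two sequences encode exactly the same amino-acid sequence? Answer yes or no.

Codon 1: AUG Met / AUG Met — identical.
Codon 2: GUA Val / GUA Val — identical.
Codon 3: GAA Glu / UUA Leu — nonsynonymous.
Codon 4: UCA Ser / UCA Ser — identical.
Codon 5: GUC Val / GUC Val — identical.
Codon 6: AAA Lys / AAG Lys — synonymous.
Codon 7: GAG Glu / GAG Glu — identical.
Codon 8: GGG Gly / AAA Lys — nonsynonymous.
Codon 9: AGG Arg / AGG Arg — identical.
Codon 10: UCA Ser / GGU Gly — nonsynonymous.
Nonsynonymous differences: 3 → different protein.

no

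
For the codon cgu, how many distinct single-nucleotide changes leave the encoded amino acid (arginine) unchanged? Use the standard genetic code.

3

Position 1: none → 0 synonymous.
Position 2: none → 0 synonymous.
Position 3: CGC, CGA, CGG → 3 synonymous.
Total: 0 + 0 + 3 = 3.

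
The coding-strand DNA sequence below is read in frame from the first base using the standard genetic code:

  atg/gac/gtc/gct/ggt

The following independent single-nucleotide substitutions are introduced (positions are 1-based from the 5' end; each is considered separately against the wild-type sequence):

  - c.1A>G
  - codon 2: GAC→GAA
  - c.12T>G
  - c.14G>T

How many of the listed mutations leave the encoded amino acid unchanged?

Codon 1: ATG (Met) → GTG (Val) — missense.
Codon 2: GAC (Asp) → GAA (Glu) — missense.
Codon 4: GCT (Ala) → GCG (Ala) — synonymous.
Codon 5: GGT (Gly) → GTT (Val) — missense.
Synonymous: 1 of 4.

1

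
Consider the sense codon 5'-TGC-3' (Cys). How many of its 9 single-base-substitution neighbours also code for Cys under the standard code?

1

Position 1: none → 0 synonymous.
Position 2: none → 0 synonymous.
Position 3: TGT → 1 synonymous.
Total: 0 + 0 + 1 = 1.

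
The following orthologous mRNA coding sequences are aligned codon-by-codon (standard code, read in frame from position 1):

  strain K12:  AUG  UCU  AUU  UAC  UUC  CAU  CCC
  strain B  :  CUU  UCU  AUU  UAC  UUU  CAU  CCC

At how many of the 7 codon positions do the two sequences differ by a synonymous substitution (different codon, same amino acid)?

1

Codon 1: AUG Met / CUU Leu — nonsynonymous.
Codon 2: UCU Ser / UCU Ser — identical.
Codon 3: AUU Ile / AUU Ile — identical.
Codon 4: UAC Tyr / UAC Tyr — identical.
Codon 5: UUC Phe / UUU Phe — synonymous.
Codon 6: CAU His / CAU His — identical.
Codon 7: CCC Pro / CCC Pro — identical.
Synonymous differences: 1.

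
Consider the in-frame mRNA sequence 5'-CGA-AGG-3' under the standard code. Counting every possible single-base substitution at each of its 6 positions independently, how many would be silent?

Codon 1 (CGA, Arg): 4 synonymous substitutions.
Codon 2 (AGG, Arg): 2 synonymous substitutions.
Total: 4 + 2 = 6.

6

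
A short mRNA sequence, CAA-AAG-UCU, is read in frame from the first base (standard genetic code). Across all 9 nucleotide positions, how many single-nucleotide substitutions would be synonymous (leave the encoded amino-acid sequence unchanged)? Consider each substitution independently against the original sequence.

Codon 1 (CAA, Gln): 1 synonymous substitution.
Codon 2 (AAG, Lys): 1 synonymous substitution.
Codon 3 (UCU, Ser): 3 synonymous substitutions.
Total: 1 + 1 + 3 = 5.

5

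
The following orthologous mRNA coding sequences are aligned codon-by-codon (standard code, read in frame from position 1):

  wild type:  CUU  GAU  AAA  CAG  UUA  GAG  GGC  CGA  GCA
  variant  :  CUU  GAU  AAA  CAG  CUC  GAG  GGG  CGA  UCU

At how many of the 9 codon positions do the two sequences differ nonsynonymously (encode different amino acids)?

Codon 1: CUU Leu / CUU Leu — identical.
Codon 2: GAU Asp / GAU Asp — identical.
Codon 3: AAA Lys / AAA Lys — identical.
Codon 4: CAG Gln / CAG Gln — identical.
Codon 5: UUA Leu / CUC Leu — synonymous.
Codon 6: GAG Glu / GAG Glu — identical.
Codon 7: GGC Gly / GGG Gly — synonymous.
Codon 8: CGA Arg / CGA Arg — identical.
Codon 9: GCA Ala / UCU Ser — nonsynonymous.
Nonsynonymous differences: 1.

1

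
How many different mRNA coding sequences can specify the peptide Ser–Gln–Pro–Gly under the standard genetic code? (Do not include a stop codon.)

Ser: 6 codons.
Gln: 2 codons.
Pro: 4 codons.
Gly: 4 codons.
6 × 2 × 4 × 4 = 192.

192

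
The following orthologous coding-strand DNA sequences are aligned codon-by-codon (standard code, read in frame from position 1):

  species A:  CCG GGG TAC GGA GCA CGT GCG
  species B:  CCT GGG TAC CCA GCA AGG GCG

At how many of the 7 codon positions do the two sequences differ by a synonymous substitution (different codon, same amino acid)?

2

Codon 1: CCG Pro / CCT Pro — synonymous.
Codon 2: GGG Gly / GGG Gly — identical.
Codon 3: TAC Tyr / TAC Tyr — identical.
Codon 4: GGA Gly / CCA Pro — nonsynonymous.
Codon 5: GCA Ala / GCA Ala — identical.
Codon 6: CGT Arg / AGG Arg — synonymous.
Codon 7: GCG Ala / GCG Ala — identical.
Synonymous differences: 2.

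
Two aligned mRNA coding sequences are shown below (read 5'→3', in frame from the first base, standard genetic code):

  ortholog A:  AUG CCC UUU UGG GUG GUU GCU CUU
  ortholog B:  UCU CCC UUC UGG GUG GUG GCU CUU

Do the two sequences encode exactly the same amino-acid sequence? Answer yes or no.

Codon 1: AUG Met / UCU Ser — nonsynonymous.
Codon 2: CCC Pro / CCC Pro — identical.
Codon 3: UUU Phe / UUC Phe — synonymous.
Codon 4: UGG Trp / UGG Trp — identical.
Codon 5: GUG Val / GUG Val — identical.
Codon 6: GUU Val / GUG Val — synonymous.
Codon 7: GCU Ala / GCU Ala — identical.
Codon 8: CUU Leu / CUU Leu — identical.
Nonsynonymous differences: 1 → different protein.

no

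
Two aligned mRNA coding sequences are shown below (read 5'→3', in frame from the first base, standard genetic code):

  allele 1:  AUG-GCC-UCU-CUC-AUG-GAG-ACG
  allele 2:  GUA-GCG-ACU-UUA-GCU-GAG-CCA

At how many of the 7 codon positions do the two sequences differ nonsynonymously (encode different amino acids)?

Codon 1: AUG Met / GUA Val — nonsynonymous.
Codon 2: GCC Ala / GCG Ala — synonymous.
Codon 3: UCU Ser / ACU Thr — nonsynonymous.
Codon 4: CUC Leu / UUA Leu — synonymous.
Codon 5: AUG Met / GCU Ala — nonsynonymous.
Codon 6: GAG Glu / GAG Glu — identical.
Codon 7: ACG Thr / CCA Pro — nonsynonymous.
Nonsynonymous differences: 4.

4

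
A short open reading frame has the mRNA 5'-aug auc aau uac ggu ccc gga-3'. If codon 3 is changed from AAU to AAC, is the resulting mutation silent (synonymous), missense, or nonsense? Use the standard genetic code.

Position 9 falls in codon 3: AAU → Asn.
After the substitution the codon is AAC → Asn.
Both encode Asn, so the change is synonymous.

silent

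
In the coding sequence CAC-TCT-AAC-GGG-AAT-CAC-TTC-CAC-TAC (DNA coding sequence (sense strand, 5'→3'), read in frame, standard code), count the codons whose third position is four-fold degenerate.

Codon 1 CAC (His): third position 2-fold.
Codon 2 TCT (Ser): third position 4-fold.
Codon 3 AAC (Asn): third position 2-fold.
Codon 4 GGG (Gly): third position 4-fold.
Codon 5 AAT (Asn): third position 2-fold.
Codon 6 CAC (His): third position 2-fold.
Codon 7 TTC (Phe): third position 2-fold.
Codon 8 CAC (His): third position 2-fold.
Codon 9 TAC (Tyr): third position 2-fold.
Four-fold degenerate third positions: 2.

2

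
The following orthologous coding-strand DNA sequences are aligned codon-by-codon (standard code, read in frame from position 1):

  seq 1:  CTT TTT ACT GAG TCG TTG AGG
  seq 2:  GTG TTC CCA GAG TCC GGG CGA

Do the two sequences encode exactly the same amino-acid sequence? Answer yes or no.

no

Codon 1: CTT Leu / GTG Val — nonsynonymous.
Codon 2: TTT Phe / TTC Phe — synonymous.
Codon 3: ACT Thr / CCA Pro — nonsynonymous.
Codon 4: GAG Glu / GAG Glu — identical.
Codon 5: TCG Ser / TCC Ser — synonymous.
Codon 6: TTG Leu / GGG Gly — nonsynonymous.
Codon 7: AGG Arg / CGA Arg — synonymous.
Nonsynonymous differences: 3 → different protein.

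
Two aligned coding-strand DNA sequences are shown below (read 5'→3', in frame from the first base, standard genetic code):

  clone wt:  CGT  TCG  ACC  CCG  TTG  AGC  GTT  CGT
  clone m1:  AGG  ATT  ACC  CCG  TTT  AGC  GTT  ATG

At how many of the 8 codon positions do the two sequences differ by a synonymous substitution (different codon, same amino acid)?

1

Codon 1: CGT Arg / AGG Arg — synonymous.
Codon 2: TCG Ser / ATT Ile — nonsynonymous.
Codon 3: ACC Thr / ACC Thr — identical.
Codon 4: CCG Pro / CCG Pro — identical.
Codon 5: TTG Leu / TTT Phe — nonsynonymous.
Codon 6: AGC Ser / AGC Ser — identical.
Codon 7: GTT Val / GTT Val — identical.
Codon 8: CGT Arg / ATG Met — nonsynonymous.
Synonymous differences: 1.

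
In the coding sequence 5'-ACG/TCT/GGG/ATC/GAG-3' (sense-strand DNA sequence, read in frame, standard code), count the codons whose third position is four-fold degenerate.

Codon 1 ACG (Thr): third position 4-fold.
Codon 2 TCT (Ser): third position 4-fold.
Codon 3 GGG (Gly): third position 4-fold.
Codon 4 ATC (Ile): third position 3-fold.
Codon 5 GAG (Glu): third position 2-fold.
Four-fold degenerate third positions: 3.

3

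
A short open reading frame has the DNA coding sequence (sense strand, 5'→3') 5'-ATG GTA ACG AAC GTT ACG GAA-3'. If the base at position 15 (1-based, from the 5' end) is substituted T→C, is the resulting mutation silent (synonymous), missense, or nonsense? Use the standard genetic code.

silent

Position 15 falls in codon 5: GTT → Val.
After the substitution the codon is GTC → Val.
Both encode Val, so the change is synonymous.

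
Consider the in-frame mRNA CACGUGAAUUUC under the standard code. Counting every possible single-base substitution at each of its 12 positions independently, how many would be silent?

Codon 1 (CAC, His): 1 synonymous substitution.
Codon 2 (GUG, Val): 3 synonymous substitutions.
Codon 3 (AAU, Asn): 1 synonymous substitution.
Codon 4 (UUC, Phe): 1 synonymous substitution.
Total: 1 + 3 + 1 + 1 = 6.

6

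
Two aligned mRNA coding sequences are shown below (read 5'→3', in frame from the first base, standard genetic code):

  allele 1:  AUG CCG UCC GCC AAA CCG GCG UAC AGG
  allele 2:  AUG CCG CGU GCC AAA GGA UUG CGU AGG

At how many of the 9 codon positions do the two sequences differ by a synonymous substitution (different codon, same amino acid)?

0

Codon 1: AUG Met / AUG Met — identical.
Codon 2: CCG Pro / CCG Pro — identical.
Codon 3: UCC Ser / CGU Arg — nonsynonymous.
Codon 4: GCC Ala / GCC Ala — identical.
Codon 5: AAA Lys / AAA Lys — identical.
Codon 6: CCG Pro / GGA Gly — nonsynonymous.
Codon 7: GCG Ala / UUG Leu — nonsynonymous.
Codon 8: UAC Tyr / CGU Arg — nonsynonymous.
Codon 9: AGG Arg / AGG Arg — identical.
Synonymous differences: 0.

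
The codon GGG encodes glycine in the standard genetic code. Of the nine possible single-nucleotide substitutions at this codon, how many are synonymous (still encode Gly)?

3

Position 1: none → 0 synonymous.
Position 2: none → 0 synonymous.
Position 3: GGU, GGC, GGA → 3 synonymous.
Total: 0 + 0 + 3 = 3.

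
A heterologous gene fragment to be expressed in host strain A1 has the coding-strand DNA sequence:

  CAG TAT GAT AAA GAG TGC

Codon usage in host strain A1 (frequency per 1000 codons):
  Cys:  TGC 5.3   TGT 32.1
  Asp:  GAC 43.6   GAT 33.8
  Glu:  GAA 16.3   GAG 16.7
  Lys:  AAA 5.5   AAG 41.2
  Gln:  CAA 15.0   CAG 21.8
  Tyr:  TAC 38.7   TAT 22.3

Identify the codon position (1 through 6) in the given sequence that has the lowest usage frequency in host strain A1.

6

Codon 1 CAG (Gln): 21.8 per 1000.
Codon 2 TAT (Tyr): 22.3 per 1000.
Codon 3 GAT (Asp): 33.8 per 1000.
Codon 4 AAA (Lys): 5.5 per 1000.
Codon 5 GAG (Glu): 16.7 per 1000.
Codon 6 TGC (Cys): 5.3 per 1000.
Lowest frequency is 5.3 at codon 6.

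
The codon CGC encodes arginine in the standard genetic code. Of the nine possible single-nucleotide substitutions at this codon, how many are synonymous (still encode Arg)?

Position 1: none → 0 synonymous.
Position 2: none → 0 synonymous.
Position 3: CGT, CGA, CGG → 3 synonymous.
Total: 0 + 0 + 3 = 3.

3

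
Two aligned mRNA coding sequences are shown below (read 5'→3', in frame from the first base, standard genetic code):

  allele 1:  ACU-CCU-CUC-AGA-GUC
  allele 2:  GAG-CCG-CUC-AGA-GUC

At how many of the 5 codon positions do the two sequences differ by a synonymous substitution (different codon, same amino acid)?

1

Codon 1: ACU Thr / GAG Glu — nonsynonymous.
Codon 2: CCU Pro / CCG Pro — synonymous.
Codon 3: CUC Leu / CUC Leu — identical.
Codon 4: AGA Arg / AGA Arg — identical.
Codon 5: GUC Val / GUC Val — identical.
Synonymous differences: 1.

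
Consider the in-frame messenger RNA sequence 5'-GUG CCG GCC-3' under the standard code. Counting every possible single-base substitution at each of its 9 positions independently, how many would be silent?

Codon 1 (GUG, Val): 3 synonymous substitutions.
Codon 2 (CCG, Pro): 3 synonymous substitutions.
Codon 3 (GCC, Ala): 3 synonymous substitutions.
Total: 3 + 3 + 3 = 9.

9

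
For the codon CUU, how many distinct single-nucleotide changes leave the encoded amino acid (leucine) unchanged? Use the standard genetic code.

3

Position 1: none → 0 synonymous.
Position 2: none → 0 synonymous.
Position 3: CUC, CUA, CUG → 3 synonymous.
Total: 0 + 0 + 3 = 3.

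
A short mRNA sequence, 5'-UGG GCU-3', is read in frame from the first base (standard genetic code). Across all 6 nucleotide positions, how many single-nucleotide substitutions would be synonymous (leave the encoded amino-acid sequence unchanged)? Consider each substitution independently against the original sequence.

3

Codon 1 (UGG, Trp): 0 synonymous substitutions.
Codon 2 (GCU, Ala): 3 synonymous substitutions.
Total: 0 + 3 = 3.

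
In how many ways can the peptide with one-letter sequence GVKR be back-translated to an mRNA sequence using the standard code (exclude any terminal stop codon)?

192

Gly: 4 codons.
Val: 4 codons.
Lys: 2 codons.
Arg: 6 codons.
4 × 4 × 2 × 6 = 192.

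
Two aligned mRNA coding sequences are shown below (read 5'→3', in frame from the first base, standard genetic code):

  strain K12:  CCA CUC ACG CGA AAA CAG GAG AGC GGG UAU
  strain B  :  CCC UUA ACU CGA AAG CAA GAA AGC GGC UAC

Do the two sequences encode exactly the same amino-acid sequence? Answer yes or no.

Codon 1: CCA Pro / CCC Pro — synonymous.
Codon 2: CUC Leu / UUA Leu — synonymous.
Codon 3: ACG Thr / ACU Thr — synonymous.
Codon 4: CGA Arg / CGA Arg — identical.
Codon 5: AAA Lys / AAG Lys — synonymous.
Codon 6: CAG Gln / CAA Gln — synonymous.
Codon 7: GAG Glu / GAA Glu — synonymous.
Codon 8: AGC Ser / AGC Ser — identical.
Codon 9: GGG Gly / GGC Gly — synonymous.
Codon 10: UAU Tyr / UAC Tyr — synonymous.
Nonsynonymous differences: 0 → same protein.

yes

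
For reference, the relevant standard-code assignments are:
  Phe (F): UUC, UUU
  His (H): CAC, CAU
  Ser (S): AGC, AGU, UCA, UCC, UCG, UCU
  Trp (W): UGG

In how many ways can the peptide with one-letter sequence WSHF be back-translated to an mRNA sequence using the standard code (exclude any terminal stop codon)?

Trp: 1 codon.
Ser: 6 codons.
His: 2 codons.
Phe: 2 codons.
1 × 6 × 2 × 2 = 24.

24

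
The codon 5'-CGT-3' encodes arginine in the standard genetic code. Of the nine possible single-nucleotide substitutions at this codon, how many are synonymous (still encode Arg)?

3

Position 1: none → 0 synonymous.
Position 2: none → 0 synonymous.
Position 3: CGC, CGA, CGG → 3 synonymous.
Total: 0 + 0 + 3 = 3.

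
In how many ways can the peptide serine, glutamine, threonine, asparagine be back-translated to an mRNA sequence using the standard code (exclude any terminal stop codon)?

Ser: 6 codons.
Gln: 2 codons.
Thr: 4 codons.
Asn: 2 codons.
6 × 2 × 4 × 2 = 96.

96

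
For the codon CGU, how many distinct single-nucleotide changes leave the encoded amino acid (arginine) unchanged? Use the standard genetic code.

3

Position 1: none → 0 synonymous.
Position 2: none → 0 synonymous.
Position 3: CGC, CGA, CGG → 3 synonymous.
Total: 0 + 0 + 3 = 3.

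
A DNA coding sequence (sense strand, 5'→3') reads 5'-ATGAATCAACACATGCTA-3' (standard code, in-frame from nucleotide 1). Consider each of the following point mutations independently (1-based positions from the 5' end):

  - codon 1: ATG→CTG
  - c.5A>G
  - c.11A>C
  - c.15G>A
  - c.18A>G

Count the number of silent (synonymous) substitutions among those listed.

Codon 1: ATG (Met) → CTG (Leu) — missense.
Codon 2: AAT (Asn) → AGT (Ser) — missense.
Codon 4: CAC (His) → CCC (Pro) — missense.
Codon 5: ATG (Met) → ATA (Ile) — missense.
Codon 6: CTA (Leu) → CTG (Leu) — synonymous.
Synonymous: 1 of 5.

1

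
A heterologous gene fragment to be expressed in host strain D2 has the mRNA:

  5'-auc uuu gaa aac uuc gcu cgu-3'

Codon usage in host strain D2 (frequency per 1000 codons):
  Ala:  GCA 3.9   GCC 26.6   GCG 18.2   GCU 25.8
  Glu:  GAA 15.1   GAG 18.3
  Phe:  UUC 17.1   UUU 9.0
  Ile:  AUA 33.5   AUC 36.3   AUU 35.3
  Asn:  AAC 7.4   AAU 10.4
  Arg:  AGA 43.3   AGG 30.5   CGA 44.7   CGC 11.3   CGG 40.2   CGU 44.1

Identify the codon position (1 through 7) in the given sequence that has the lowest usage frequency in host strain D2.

Codon 1 AUC (Ile): 36.3 per 1000.
Codon 2 UUU (Phe): 9.0 per 1000.
Codon 3 GAA (Glu): 15.1 per 1000.
Codon 4 AAC (Asn): 7.4 per 1000.
Codon 5 UUC (Phe): 17.1 per 1000.
Codon 6 GCU (Ala): 25.8 per 1000.
Codon 7 CGU (Arg): 44.1 per 1000.
Lowest frequency is 7.4 at codon 4.

4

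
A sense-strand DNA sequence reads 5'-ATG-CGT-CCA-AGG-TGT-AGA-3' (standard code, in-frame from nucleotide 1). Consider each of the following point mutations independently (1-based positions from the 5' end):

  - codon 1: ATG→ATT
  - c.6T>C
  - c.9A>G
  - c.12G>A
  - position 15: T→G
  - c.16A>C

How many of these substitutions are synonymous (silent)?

4

Codon 1: ATG (Met) → ATT (Ile) — missense.
Codon 2: CGT (Arg) → CGC (Arg) — synonymous.
Codon 3: CCA (Pro) → CCG (Pro) — synonymous.
Codon 4: AGG (Arg) → AGA (Arg) — synonymous.
Codon 5: TGT (Cys) → TGG (Trp) — missense.
Codon 6: AGA (Arg) → CGA (Arg) — synonymous.
Synonymous: 4 of 6.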